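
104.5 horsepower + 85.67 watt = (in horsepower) 104.6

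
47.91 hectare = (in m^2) 4.791e+05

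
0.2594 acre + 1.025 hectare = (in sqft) 1.216e+05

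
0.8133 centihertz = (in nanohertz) 8.133e+06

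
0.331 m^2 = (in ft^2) 3.563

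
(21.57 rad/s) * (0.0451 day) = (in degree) 4.816e+06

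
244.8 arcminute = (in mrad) 71.21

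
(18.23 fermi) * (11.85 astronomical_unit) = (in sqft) 0.3479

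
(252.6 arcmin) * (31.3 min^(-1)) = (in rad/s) 0.03833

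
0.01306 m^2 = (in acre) 3.227e-06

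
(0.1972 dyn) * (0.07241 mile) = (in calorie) 5.492e-05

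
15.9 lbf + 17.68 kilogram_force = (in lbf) 54.88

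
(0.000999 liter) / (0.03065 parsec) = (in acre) 2.61e-25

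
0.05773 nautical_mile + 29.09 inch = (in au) 7.196e-10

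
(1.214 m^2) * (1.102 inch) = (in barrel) 0.2137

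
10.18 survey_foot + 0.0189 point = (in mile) 0.001928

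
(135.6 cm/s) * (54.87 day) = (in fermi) 6.428e+21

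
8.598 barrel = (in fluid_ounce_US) 4.622e+04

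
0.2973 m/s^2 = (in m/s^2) 0.2973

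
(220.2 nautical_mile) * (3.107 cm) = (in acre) 3.131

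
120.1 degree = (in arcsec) 4.324e+05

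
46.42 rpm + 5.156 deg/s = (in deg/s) 283.7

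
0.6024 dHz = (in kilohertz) 6.024e-05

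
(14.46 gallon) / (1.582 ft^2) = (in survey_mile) 0.0002314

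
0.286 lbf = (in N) 1.272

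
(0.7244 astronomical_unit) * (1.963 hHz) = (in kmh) 7.658e+13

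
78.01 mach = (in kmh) 9.562e+04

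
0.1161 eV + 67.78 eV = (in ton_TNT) 2.6e-27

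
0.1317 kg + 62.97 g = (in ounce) 6.867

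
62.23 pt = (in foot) 0.07203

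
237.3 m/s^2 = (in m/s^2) 237.3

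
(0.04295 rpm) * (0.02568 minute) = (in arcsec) 1429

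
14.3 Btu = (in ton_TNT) 3.606e-06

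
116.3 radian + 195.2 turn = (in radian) 1343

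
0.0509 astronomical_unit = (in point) 2.158e+13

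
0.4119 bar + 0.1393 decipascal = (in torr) 309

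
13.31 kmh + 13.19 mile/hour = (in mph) 21.46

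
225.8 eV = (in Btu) 3.429e-20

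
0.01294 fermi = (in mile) 8.041e-21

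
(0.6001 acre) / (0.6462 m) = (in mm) 3.758e+06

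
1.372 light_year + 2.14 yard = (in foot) 4.259e+16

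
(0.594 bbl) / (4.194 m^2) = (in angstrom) 2.252e+08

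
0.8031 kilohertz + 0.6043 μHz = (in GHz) 8.031e-07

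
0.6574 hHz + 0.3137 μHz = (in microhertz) 6.574e+07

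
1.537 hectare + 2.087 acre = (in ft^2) 2.564e+05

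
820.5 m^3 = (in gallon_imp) 1.805e+05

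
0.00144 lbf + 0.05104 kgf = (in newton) 0.5069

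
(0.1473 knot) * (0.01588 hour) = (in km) 0.004332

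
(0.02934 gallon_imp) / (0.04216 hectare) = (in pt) 0.0008968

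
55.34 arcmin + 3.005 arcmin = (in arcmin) 58.35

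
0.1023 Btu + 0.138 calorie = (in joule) 108.5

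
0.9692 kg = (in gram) 969.2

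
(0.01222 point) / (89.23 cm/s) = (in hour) 1.342e-09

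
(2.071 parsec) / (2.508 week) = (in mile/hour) 9.424e+10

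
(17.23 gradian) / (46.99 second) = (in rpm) 0.055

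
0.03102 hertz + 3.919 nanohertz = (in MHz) 3.102e-08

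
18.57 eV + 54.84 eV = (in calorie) 2.811e-18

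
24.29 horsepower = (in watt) 1.811e+04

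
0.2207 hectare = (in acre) 0.5454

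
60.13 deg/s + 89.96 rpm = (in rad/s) 10.47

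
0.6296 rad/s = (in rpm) 6.012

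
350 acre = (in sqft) 1.525e+07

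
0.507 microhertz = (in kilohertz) 5.07e-10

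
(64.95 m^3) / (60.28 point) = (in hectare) 0.3054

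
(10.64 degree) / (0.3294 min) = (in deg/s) 0.5384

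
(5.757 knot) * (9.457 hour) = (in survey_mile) 62.65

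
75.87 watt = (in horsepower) 0.1017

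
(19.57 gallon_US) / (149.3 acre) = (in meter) 1.226e-07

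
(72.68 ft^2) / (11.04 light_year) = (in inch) 2.545e-15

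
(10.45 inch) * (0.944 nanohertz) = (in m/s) 2.506e-10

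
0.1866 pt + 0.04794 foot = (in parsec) 4.757e-19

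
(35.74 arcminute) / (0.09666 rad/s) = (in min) 0.001793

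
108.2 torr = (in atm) 0.1424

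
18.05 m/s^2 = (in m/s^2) 18.05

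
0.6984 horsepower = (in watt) 520.8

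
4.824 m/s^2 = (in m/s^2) 4.824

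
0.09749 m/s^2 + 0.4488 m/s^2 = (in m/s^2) 0.5463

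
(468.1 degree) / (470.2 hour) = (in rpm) 4.609e-05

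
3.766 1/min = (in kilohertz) 6.277e-05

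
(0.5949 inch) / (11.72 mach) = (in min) 6.311e-08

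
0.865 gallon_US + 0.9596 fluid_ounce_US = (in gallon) 0.8725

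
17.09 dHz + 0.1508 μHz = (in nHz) 1.709e+09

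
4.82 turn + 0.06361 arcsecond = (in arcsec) 6.247e+06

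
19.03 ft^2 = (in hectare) 0.0001768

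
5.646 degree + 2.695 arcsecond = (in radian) 0.09855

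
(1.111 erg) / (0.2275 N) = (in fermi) 4.884e+08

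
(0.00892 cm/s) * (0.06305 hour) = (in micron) 2.025e+04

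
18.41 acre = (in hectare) 7.45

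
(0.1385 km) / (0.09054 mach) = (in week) 7.428e-06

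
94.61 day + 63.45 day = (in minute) 2.276e+05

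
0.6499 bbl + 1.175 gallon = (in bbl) 0.6779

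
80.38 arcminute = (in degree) 1.34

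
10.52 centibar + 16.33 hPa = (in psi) 1.763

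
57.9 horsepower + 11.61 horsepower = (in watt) 5.183e+04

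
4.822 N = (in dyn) 4.822e+05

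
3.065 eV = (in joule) 4.911e-19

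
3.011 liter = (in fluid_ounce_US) 101.8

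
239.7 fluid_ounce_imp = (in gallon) 1.799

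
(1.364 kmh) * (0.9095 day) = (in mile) 18.5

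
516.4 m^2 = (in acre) 0.1276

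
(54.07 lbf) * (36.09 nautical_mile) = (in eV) 1.003e+26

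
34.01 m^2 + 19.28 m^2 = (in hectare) 0.005329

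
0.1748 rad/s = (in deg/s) 10.02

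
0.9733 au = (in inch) 5.732e+12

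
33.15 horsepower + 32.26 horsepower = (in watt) 4.878e+04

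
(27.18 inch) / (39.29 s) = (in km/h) 0.06326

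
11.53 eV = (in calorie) 4.415e-19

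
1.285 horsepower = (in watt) 958.2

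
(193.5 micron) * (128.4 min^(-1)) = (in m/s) 0.0004141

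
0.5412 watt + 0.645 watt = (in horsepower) 0.001591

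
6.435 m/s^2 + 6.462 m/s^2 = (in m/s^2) 12.9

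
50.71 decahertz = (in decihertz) 5071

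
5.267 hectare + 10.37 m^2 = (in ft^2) 5.67e+05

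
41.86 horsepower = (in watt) 3.121e+04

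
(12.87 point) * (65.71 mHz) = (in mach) 8.762e-07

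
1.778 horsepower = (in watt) 1326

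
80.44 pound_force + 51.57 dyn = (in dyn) 3.578e+07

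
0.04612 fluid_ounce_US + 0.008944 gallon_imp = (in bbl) 0.0002643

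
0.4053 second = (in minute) 0.006755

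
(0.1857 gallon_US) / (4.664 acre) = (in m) 3.724e-08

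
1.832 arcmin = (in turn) 8.481e-05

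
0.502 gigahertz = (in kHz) 5.02e+05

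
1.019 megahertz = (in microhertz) 1.019e+12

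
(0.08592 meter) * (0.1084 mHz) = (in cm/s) 0.0009314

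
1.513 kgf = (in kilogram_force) 1.513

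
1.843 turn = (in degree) 663.5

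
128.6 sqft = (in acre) 0.002952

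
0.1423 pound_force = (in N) 0.633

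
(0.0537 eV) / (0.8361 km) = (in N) 1.029e-23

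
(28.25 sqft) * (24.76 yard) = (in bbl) 373.7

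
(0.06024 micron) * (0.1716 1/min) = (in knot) 3.349e-10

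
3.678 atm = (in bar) 3.727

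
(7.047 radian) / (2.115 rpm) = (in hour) 0.008838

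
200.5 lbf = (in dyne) 8.919e+07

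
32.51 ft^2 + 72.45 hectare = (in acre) 179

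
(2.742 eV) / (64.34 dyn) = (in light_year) 7.217e-32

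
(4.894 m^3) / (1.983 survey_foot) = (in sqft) 87.16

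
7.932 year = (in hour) 6.948e+04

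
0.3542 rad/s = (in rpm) 3.382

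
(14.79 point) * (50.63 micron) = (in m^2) 2.642e-07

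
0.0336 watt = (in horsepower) 4.506e-05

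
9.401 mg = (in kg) 9.401e-06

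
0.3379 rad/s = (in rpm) 3.227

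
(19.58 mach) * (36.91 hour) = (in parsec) 2.871e-08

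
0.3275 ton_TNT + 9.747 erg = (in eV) 8.552e+27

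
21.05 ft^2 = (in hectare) 0.0001956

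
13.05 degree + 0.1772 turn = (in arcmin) 4611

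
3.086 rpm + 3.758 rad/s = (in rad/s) 4.081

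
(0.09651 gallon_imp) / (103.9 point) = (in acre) 2.958e-06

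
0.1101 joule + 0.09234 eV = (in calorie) 0.02631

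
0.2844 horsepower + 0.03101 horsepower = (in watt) 235.2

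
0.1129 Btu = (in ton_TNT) 2.847e-08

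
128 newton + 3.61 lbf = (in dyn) 1.441e+07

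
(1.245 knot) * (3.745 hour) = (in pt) 2.448e+07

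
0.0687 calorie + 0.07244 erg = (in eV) 1.794e+18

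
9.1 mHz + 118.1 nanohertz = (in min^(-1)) 0.546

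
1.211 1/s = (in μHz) 1.211e+06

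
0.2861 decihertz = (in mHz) 28.61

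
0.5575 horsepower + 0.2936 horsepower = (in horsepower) 0.8511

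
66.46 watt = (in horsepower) 0.08912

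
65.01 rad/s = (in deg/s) 3725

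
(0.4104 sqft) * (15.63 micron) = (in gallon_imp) 0.0001311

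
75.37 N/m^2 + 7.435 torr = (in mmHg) 8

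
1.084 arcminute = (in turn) 5.019e-05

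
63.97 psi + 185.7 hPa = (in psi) 66.66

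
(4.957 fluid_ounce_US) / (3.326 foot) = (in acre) 3.573e-08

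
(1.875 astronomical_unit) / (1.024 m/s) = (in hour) 7.609e+07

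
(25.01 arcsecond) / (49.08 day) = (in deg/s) 1.638e-09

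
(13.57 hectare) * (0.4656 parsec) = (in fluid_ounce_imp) 6.862e+25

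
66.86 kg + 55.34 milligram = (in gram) 6.686e+04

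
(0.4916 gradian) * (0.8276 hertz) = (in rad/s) 0.006391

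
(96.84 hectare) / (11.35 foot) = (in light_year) 2.959e-11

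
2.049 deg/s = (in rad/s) 0.03576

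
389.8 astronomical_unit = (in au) 389.8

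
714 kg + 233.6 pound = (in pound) 1808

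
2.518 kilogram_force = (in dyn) 2.469e+06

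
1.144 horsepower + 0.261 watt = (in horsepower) 1.144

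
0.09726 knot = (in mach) 0.0001469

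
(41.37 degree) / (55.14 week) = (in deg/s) 1.241e-06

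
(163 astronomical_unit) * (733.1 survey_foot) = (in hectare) 5.449e+11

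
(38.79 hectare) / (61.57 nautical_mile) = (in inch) 133.9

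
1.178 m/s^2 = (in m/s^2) 1.178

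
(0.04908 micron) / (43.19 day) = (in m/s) 1.315e-14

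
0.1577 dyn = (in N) 1.577e-06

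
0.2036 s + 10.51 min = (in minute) 10.51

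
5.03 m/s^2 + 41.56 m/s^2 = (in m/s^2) 46.59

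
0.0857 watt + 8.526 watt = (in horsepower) 0.01155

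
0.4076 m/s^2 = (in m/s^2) 0.4076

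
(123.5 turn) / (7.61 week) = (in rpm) 0.00161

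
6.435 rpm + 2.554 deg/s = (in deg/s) 41.16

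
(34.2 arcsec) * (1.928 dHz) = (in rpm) 0.0003053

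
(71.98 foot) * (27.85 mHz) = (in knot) 1.188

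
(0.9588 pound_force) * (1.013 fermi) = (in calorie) 1.033e-15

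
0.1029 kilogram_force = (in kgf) 0.1029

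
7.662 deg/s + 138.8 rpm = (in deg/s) 840.5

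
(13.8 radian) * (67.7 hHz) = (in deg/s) 5.353e+06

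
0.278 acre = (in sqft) 1.211e+04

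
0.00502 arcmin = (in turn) 2.324e-07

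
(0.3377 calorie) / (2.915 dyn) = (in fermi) 4.847e+19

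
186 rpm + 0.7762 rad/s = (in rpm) 193.4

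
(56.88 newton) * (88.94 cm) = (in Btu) 0.04795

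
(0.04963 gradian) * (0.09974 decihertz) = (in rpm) 7.425e-05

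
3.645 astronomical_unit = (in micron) 5.453e+17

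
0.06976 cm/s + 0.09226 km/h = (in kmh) 0.09477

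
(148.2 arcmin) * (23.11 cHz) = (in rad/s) 0.009963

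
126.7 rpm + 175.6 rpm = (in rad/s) 31.66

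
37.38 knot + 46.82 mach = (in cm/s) 1.596e+06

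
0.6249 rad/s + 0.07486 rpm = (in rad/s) 0.6327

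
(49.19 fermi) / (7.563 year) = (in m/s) 2.062e-22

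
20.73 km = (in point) 5.876e+07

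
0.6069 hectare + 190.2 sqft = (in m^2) 6087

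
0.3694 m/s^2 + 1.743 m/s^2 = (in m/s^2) 2.112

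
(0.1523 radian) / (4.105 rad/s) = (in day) 4.294e-07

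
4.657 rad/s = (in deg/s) 266.8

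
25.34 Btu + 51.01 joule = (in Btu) 25.39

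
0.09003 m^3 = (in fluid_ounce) 3044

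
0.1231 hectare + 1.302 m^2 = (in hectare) 0.1232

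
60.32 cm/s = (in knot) 1.173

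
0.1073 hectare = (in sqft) 1.155e+04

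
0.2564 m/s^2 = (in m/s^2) 0.2564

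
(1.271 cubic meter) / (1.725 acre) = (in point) 0.5161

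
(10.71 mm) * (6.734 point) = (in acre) 6.287e-09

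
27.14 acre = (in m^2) 1.098e+05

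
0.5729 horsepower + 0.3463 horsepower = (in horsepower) 0.9192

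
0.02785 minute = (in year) 5.299e-08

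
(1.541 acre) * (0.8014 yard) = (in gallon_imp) 1.005e+06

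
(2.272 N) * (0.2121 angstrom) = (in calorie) 1.152e-11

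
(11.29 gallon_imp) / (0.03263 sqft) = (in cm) 1693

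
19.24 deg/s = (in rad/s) 0.3358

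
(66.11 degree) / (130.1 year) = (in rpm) 2.686e-09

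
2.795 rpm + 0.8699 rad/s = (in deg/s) 66.61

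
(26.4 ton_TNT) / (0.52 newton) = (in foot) 6.969e+11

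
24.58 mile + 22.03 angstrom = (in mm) 3.956e+07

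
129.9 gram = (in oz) 4.582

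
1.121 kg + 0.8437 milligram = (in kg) 1.121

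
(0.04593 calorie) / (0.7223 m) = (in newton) 0.2661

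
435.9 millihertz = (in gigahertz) 4.359e-10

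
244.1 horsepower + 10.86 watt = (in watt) 1.82e+05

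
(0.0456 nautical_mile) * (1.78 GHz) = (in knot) 2.922e+11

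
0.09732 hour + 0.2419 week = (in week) 0.2425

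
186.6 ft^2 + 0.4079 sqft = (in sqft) 187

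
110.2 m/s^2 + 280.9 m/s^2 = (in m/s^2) 391.1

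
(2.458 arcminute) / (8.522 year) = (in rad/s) 2.66e-12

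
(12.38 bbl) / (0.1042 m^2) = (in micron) 1.889e+07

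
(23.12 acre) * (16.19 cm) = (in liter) 1.515e+07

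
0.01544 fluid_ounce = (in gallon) 0.0001206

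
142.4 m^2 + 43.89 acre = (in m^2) 1.778e+05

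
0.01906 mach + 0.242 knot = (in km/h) 23.81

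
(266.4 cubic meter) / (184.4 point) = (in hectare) 0.4095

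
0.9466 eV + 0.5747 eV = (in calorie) 5.826e-20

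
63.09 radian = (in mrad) 6.309e+04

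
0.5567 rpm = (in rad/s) 0.0583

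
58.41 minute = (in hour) 0.9735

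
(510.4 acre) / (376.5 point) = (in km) 1.555e+04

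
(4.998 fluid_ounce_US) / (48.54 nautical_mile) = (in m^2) 1.644e-09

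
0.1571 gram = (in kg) 0.0001571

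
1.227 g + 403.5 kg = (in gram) 4.035e+05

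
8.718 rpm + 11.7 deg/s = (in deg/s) 64.01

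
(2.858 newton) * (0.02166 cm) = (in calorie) 0.000148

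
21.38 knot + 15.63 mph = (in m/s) 17.99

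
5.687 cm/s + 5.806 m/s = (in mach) 0.01722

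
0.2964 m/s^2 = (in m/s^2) 0.2964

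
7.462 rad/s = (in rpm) 71.26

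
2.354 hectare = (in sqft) 2.534e+05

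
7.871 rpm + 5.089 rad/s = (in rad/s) 5.913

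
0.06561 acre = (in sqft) 2858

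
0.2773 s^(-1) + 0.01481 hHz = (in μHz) 1.758e+06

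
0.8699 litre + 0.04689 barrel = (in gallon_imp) 1.831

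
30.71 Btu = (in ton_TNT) 7.744e-06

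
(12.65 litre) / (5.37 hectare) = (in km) 2.356e-10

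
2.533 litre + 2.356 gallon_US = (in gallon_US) 3.025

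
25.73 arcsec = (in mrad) 0.1247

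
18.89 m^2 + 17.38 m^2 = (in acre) 0.008963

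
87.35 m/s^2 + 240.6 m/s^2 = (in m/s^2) 327.9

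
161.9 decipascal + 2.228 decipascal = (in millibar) 0.1641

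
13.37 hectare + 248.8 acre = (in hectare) 114.1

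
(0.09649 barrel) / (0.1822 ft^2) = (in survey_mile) 0.0005631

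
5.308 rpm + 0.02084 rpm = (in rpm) 5.329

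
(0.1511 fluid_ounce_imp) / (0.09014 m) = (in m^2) 4.763e-05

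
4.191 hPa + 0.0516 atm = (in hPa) 56.47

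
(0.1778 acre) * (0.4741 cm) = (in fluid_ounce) 1.153e+05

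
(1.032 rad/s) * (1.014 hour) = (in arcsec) 7.77e+08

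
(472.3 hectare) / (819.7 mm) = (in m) 5.762e+06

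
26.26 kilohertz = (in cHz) 2.626e+06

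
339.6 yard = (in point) 8.802e+05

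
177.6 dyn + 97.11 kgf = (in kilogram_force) 97.11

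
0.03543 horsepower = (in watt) 26.42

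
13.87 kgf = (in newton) 136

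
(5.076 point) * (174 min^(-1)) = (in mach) 1.525e-05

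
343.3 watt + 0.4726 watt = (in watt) 343.8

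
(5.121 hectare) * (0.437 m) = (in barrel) 1.408e+05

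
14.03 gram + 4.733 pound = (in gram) 2161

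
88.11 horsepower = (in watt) 6.57e+04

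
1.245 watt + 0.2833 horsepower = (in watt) 212.5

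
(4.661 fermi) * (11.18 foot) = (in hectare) 1.588e-18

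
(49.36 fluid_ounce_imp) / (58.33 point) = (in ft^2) 0.7336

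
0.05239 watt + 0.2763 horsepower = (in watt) 206.1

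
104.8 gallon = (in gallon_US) 104.8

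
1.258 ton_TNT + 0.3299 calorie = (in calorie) 1.258e+09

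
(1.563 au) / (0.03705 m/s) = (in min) 1.052e+11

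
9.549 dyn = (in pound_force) 2.147e-05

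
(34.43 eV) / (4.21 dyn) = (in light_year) 1.385e-29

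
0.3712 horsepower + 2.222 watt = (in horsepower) 0.3742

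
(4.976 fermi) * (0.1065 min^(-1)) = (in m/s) 8.832e-18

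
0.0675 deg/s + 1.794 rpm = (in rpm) 1.805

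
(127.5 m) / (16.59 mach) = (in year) 7.157e-10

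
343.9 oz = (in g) 9749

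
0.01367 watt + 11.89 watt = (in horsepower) 0.01596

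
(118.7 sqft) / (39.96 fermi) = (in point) 7.823e+17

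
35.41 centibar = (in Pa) 3.541e+04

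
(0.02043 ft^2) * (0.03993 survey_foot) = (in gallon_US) 0.006102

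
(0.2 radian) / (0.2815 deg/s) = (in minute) 0.6785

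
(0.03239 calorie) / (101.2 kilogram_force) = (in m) 0.0001366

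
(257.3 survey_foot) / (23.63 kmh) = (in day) 0.0001383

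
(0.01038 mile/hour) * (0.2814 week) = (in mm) 7.897e+05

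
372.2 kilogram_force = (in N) 3650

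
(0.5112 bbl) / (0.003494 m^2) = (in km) 0.02326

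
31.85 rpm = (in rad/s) 3.335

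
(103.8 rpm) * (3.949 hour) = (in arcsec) 3.187e+10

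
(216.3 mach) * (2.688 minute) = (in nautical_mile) 6414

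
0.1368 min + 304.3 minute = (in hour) 5.074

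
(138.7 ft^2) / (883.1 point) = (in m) 41.36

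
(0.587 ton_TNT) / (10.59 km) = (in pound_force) 5.214e+04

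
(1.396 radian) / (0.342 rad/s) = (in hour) 0.001134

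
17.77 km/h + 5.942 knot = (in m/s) 7.993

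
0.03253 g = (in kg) 3.253e-05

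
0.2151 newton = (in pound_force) 0.04836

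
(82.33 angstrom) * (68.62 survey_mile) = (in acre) 2.247e-07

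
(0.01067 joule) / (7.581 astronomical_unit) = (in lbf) 2.115e-15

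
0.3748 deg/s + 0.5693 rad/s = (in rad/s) 0.5758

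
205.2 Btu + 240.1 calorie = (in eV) 1.358e+24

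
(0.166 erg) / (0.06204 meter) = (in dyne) 0.02676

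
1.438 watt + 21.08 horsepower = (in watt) 1.572e+04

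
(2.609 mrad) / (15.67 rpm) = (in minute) 2.65e-05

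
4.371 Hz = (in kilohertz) 0.004371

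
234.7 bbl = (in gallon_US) 9857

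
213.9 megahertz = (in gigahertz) 0.2139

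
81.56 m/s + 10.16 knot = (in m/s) 86.79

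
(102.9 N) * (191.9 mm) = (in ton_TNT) 4.72e-09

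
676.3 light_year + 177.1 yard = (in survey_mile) 3.976e+15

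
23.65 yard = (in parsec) 7.008e-16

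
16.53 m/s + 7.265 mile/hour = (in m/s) 19.78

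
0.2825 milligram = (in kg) 2.825e-07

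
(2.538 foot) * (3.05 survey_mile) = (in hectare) 0.3797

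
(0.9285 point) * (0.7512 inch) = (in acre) 1.544e-09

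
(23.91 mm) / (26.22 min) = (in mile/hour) 3.4e-05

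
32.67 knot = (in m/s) 16.81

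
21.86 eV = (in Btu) 3.32e-21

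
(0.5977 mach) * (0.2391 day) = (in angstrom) 4.204e+16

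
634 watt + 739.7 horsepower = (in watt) 5.522e+05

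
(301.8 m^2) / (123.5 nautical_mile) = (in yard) 0.001443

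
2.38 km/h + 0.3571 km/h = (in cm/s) 76.03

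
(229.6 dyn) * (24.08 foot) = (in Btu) 1.597e-05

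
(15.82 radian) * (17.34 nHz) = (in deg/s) 1.572e-05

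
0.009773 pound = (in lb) 0.009773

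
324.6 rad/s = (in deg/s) 1.86e+04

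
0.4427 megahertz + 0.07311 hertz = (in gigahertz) 0.0004427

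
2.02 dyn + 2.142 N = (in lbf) 0.4815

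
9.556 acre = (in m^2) 3.867e+04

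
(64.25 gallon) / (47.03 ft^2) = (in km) 5.566e-05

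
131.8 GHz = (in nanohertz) 1.318e+20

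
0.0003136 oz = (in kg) 8.89e-06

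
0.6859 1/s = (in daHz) 0.06859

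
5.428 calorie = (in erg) 2.271e+08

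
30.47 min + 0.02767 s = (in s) 1828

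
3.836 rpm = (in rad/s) 0.4017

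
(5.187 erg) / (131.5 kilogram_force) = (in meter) 4.022e-10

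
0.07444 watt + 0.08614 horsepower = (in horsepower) 0.08624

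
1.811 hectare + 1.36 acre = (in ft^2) 2.542e+05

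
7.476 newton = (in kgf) 0.7623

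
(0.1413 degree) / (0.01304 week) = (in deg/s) 1.792e-05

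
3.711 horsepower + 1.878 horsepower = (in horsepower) 5.589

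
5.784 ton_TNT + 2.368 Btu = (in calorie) 5.784e+09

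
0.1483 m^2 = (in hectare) 1.483e-05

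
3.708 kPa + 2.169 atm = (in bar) 2.235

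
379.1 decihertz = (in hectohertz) 0.3791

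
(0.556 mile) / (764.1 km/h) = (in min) 0.07026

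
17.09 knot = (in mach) 0.02582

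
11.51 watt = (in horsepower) 0.01544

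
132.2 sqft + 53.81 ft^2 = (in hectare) 0.001728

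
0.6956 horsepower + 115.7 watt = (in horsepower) 0.8508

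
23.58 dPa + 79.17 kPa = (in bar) 0.7917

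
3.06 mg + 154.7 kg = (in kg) 154.7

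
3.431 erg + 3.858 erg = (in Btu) 6.909e-10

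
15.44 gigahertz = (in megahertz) 1.544e+04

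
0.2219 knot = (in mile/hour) 0.2554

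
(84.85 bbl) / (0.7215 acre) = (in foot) 0.01516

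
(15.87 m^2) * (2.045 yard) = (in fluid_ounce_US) 1.003e+06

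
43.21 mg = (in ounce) 0.001524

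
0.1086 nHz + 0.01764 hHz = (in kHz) 0.001764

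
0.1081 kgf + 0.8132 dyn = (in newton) 1.06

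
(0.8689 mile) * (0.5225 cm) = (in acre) 0.001805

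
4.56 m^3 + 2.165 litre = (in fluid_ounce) 1.543e+05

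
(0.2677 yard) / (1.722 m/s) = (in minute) 0.002369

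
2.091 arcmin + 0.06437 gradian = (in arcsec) 334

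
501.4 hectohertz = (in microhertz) 5.014e+10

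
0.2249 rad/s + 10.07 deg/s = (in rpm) 3.826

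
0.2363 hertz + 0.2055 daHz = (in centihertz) 229.1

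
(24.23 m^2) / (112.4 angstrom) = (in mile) 1.339e+06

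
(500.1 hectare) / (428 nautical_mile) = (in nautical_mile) 0.003407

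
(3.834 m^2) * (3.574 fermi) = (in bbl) 8.619e-14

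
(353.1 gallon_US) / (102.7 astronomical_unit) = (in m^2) 8.7e-14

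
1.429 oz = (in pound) 0.08931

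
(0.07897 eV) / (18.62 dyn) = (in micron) 6.795e-11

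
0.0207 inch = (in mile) 3.267e-07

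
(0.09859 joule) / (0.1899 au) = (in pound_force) 7.802e-13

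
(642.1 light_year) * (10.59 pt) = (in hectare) 2.269e+12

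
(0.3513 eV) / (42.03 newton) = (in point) 3.796e-18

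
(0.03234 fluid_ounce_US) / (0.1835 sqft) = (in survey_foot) 0.0001841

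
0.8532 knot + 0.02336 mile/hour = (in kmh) 1.618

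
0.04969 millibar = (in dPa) 49.69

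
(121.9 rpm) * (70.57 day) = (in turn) 1.239e+07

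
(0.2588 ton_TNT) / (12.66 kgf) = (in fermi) 8.722e+21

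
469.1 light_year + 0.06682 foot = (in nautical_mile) 2.396e+15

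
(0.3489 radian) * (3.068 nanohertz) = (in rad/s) 1.07e-09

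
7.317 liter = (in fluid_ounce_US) 247.4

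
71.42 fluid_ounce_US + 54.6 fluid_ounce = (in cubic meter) 0.003727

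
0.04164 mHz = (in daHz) 4.164e-06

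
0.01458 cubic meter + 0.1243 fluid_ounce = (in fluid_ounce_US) 493.1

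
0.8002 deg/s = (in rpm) 0.1334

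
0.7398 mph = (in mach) 0.0009713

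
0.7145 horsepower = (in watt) 532.8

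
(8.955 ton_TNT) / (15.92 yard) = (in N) 2.574e+09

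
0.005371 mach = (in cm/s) 182.9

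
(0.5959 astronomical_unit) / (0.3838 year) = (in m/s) 7365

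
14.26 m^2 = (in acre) 0.003524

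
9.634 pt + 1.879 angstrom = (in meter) 0.003399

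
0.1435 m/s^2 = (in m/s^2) 0.1435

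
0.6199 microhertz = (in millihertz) 0.0006199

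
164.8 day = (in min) 2.373e+05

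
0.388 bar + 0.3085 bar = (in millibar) 696.5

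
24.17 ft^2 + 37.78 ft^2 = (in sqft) 61.95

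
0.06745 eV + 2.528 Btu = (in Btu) 2.528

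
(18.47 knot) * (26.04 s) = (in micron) 2.474e+08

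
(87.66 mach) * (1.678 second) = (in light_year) 5.294e-12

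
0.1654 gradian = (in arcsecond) 535.9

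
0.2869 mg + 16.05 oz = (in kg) 0.455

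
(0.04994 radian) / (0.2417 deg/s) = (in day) 0.000137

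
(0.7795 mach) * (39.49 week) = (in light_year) 6.701e-07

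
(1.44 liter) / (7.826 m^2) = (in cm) 0.0184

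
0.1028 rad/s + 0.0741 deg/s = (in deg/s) 5.964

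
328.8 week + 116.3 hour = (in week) 329.5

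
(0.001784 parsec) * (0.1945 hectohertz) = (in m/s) 1.071e+15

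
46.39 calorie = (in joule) 194.1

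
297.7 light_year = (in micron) 2.816e+24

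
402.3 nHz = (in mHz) 0.0004023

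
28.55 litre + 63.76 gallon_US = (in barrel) 1.698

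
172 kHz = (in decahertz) 1.72e+04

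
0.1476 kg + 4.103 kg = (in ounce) 149.9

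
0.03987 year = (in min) 2.096e+04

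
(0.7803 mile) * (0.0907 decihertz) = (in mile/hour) 25.48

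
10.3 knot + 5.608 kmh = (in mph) 15.34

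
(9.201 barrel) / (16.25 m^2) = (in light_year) 9.515e-18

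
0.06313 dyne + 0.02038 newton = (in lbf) 0.004582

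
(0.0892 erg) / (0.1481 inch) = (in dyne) 0.2371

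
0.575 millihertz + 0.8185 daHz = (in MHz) 8.186e-06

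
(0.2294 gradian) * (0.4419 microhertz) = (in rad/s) 1.592e-09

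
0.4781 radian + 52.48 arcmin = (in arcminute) 1696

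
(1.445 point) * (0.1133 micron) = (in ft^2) 6.217e-10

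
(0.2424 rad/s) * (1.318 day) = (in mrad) 2.76e+07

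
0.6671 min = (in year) 1.269e-06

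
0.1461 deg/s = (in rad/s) 0.00255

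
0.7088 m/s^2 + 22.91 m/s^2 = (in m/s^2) 23.62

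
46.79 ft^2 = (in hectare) 0.0004347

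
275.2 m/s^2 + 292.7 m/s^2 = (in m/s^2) 567.9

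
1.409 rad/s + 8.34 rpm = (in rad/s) 2.282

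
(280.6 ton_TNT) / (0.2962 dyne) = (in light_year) 41.9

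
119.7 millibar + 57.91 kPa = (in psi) 10.14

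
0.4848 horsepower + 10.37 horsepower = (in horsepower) 10.85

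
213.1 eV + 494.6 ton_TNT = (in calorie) 4.946e+11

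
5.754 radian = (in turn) 0.9158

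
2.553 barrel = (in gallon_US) 107.2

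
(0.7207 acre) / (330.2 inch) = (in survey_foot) 1141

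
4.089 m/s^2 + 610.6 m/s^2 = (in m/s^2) 614.7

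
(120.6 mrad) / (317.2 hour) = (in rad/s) 1.056e-07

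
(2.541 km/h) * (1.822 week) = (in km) 777.8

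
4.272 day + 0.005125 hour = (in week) 0.6103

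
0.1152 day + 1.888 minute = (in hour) 2.796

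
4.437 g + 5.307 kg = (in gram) 5311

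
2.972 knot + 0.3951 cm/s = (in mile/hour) 3.429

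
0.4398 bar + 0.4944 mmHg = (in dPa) 4.405e+05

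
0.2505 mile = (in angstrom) 4.031e+12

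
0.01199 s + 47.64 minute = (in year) 9.064e-05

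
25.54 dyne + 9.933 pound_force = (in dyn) 4.418e+06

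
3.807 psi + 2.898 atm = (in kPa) 319.9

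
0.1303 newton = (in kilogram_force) 0.01329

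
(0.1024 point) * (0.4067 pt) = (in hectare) 5.183e-13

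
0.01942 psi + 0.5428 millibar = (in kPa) 0.1882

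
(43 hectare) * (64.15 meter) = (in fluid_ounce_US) 9.327e+11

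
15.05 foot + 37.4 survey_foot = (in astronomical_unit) 1.069e-10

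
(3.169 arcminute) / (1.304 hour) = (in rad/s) 1.964e-07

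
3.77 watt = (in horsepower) 0.005056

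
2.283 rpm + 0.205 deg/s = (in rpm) 2.317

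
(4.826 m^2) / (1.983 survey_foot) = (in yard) 8.732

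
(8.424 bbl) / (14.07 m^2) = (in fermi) 9.519e+13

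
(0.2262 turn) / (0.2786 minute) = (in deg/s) 4.872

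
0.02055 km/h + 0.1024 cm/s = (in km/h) 0.02424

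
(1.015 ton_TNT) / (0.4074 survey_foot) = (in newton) 3.42e+10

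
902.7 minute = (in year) 0.001717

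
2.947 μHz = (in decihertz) 2.947e-05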